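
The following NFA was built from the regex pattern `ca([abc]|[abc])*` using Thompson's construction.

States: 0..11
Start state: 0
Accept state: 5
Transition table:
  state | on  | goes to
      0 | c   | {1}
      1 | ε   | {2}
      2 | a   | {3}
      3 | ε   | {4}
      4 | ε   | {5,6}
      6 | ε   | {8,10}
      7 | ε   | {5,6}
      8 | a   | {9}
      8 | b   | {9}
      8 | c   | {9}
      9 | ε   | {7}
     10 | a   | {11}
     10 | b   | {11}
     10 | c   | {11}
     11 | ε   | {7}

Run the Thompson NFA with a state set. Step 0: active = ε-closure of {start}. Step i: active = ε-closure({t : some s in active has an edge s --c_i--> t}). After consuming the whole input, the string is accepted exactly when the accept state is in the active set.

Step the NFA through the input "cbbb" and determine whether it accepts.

initial (ε-close {0}): {0}
'c' @ 1: {1,2}
'b' @ 2: {}  — no active states
rest 'bb' ignored (set empty)
end set {} — state 5 not in

Answer: REJECT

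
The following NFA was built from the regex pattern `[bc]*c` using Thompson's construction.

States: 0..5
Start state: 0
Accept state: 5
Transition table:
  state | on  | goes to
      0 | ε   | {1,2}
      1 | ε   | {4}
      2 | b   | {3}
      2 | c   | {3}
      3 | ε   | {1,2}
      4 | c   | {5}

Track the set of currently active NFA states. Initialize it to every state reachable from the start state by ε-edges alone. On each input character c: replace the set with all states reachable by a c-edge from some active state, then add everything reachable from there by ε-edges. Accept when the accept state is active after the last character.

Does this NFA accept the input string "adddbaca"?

Answer: REJECT

Trace:
initial (ε-close {0}): {0,1,2,4}
'a' @ 1: {}  — dead — no transitions
rest 'dddbaca' ignored (set empty)
end set {} — state 5 not in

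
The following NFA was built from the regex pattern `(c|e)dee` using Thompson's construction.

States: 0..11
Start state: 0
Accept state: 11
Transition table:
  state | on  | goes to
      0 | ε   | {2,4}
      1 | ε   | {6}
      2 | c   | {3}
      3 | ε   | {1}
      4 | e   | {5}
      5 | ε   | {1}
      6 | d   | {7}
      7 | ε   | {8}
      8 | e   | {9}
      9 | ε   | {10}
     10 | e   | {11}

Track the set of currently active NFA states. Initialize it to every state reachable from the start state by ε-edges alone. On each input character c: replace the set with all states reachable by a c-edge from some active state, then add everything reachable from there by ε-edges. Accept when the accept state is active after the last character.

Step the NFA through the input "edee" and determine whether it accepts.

Answer: ACCEPT

Trace:
initial (ε-close {0}): {0,2,4}
'e' @ 1: {1,5,6}
'd' @ 2: {7,8}
'e' @ 3: {9,10}
'e' @ 4: {11}  [accepting]
final: {11}; accept 11 in set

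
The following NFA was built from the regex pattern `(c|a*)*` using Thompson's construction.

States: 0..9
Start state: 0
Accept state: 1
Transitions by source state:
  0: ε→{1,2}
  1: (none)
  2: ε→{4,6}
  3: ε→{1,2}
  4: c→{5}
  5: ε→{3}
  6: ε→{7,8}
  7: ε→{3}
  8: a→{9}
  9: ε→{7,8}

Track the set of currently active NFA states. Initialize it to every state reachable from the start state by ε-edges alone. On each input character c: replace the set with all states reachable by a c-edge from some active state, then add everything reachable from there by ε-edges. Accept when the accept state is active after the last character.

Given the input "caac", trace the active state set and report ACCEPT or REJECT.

Answer: ACCEPT

Trace:
initial (ε-close {0}): {0,1,2,3,4,6,7,8}
'c' @ 1: {1,2,3,4,5,6,7,8}  [accepting]
'a' @ 2: {1,2,3,4,6,7,8,9}  [accepting]
'a' @ 3: {1,2,3,4,6,7,8,9}  [accepting]
'c' @ 4: {1,2,3,4,5,6,7,8}  [accepting]
end set {1,2,3,4,5,6,7,8} — state 1 in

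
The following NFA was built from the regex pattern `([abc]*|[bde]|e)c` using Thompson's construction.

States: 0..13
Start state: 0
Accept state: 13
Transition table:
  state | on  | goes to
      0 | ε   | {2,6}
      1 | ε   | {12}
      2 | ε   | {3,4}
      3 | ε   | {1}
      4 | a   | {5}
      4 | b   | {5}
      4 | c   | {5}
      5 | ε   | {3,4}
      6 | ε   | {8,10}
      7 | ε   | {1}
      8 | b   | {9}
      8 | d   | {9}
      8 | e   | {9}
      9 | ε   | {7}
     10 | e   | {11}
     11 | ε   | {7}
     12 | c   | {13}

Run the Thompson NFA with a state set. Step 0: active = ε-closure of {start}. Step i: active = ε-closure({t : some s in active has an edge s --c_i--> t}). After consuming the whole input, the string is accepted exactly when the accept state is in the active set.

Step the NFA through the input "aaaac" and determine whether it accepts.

initial (ε-close {0}): {0,1,2,3,4,6,8,10,12}
'a' @ 1: {1,3,4,5,12}
'a' @ 2: {1,3,4,5,12}
'a' @ 3: {1,3,4,5,12}
'a' @ 4: {1,3,4,5,12}
'c' @ 5: {1,3,4,5,12,13}  [accepting]
end set {1,3,4,5,12,13} — state 13 in

Answer: ACCEPT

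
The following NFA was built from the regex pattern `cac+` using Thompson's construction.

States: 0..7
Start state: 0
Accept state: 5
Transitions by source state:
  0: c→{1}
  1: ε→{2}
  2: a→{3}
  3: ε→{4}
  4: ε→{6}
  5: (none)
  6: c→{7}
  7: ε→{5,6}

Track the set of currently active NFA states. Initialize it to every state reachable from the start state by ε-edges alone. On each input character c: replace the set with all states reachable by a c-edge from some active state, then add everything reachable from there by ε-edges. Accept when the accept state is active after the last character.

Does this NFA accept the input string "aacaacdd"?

initial (ε-close {0}): {0}
'a' @ 1: {}  — dead — no transitions
rest 'acaacdd' ignored (set empty)
final: {}; accept 5 not in set

Answer: REJECT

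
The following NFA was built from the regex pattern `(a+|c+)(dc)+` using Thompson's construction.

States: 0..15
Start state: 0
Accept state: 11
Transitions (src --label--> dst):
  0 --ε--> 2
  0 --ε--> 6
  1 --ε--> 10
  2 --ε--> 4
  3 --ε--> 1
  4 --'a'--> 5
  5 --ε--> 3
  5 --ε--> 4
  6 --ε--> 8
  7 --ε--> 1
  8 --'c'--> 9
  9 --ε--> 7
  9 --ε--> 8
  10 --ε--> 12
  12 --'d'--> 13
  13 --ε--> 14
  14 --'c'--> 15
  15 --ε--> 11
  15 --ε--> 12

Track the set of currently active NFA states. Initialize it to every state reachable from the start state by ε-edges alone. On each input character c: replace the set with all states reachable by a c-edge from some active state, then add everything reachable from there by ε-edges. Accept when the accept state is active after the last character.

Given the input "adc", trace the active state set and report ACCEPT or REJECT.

Answer: ACCEPT

Trace:
initial (ε-close {0}): {0,2,4,6,8}
'a' @ 1: {1,3,4,5,10,12}
'd' @ 2: {13,14}
'c' @ 3: {11,12,15}  (accept∈set)
final: {11,12,15}; accept 11 in set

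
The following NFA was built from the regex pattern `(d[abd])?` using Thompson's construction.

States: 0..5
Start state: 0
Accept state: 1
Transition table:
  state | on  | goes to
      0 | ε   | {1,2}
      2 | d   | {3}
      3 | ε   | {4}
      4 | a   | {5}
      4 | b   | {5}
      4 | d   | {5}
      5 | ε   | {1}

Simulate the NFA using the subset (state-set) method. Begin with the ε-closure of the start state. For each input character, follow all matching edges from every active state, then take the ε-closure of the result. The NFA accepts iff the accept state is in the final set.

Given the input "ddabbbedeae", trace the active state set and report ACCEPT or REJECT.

start: ε-closure({0}) = {0,1,2}
'd' @ 1: {3,4}
'd' @ 2: {1,5}  [accepting]
'a' @ 3: {}  — state set empty
rest 'bbbedeae' ignored (set empty)
end set {} — state 1 not in

Answer: REJECT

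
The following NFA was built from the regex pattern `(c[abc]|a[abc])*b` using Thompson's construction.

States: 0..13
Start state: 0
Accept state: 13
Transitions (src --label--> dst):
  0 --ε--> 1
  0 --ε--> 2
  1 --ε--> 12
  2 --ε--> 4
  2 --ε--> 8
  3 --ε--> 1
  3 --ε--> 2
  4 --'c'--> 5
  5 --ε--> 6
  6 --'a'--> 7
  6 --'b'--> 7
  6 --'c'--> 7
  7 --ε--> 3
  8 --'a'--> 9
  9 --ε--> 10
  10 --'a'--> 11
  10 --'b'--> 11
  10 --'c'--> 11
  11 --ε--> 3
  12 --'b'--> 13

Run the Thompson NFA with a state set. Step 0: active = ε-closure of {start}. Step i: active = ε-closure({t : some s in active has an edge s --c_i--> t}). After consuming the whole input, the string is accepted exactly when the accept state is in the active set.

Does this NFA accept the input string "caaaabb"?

Answer: ACCEPT

Derivation:
S₀ = ε-closure({0}) = {0,1,2,4,8,12}
'c' @ 1: {5,6}
'a' @ 2: {1,2,3,4,7,8,12}
'a' @ 3: {9,10}
'a' @ 4: {1,2,3,4,8,11,12}
'a' @ 5: {9,10}
'b' @ 6: {1,2,3,4,8,11,12}
'b' @ 7: {13}  ✓accept
after full input: {13}  (accept=13 in)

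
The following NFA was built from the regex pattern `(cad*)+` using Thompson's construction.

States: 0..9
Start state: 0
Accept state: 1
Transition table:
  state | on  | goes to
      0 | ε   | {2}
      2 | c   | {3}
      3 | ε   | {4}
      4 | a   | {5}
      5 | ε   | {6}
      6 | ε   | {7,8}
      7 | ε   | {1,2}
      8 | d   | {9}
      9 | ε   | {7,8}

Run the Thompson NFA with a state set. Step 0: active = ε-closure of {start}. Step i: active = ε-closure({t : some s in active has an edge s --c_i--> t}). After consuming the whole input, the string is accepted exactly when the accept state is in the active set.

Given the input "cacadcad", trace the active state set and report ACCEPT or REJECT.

Answer: ACCEPT

Trace:
start: ε-closure({0}) = {0,2}
'c' @ 1: {3,4}
'a' @ 2: {1,2,5,6,7,8}  [accepting]
'c' @ 3: {3,4}
'a' @ 4: {1,2,5,6,7,8}  [accepting]
'd' @ 5: {1,2,7,8,9}  [accepting]
'c' @ 6: {3,4}
'a' @ 7: {1,2,5,6,7,8}  [accepting]
'd' @ 8: {1,2,7,8,9}  [accepting]
final: {1,2,7,8,9}; accept 1 in set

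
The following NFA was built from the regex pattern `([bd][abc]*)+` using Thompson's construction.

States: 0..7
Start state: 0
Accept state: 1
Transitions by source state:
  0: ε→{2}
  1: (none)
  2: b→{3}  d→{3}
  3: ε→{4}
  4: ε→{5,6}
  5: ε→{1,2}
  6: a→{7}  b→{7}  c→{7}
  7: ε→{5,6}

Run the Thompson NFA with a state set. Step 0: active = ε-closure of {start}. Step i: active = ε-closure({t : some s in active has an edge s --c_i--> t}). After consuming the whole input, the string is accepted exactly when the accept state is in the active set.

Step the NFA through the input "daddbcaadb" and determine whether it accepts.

Answer: ACCEPT

Steps:
start: ε-closure({0}) = {0,2}
'd' @ 1: {1,2,3,4,5,6}  (accept∈set)
'a' @ 2: {1,2,5,6,7}  (accept∈set)
'd' @ 3: {1,2,3,4,5,6}  (accept∈set)
'd' @ 4: {1,2,3,4,5,6}  (accept∈set)
'b' @ 5: {1,2,3,4,5,6,7}  (accept∈set)
'c' @ 6: {1,2,5,6,7}  (accept∈set)
'a' @ 7: {1,2,5,6,7}  (accept∈set)
'a' @ 8: {1,2,5,6,7}  (accept∈set)
'd' @ 9: {1,2,3,4,5,6}  (accept∈set)
'b' @ 10: {1,2,3,4,5,6,7}  (accept∈set)
after full input: {1,2,3,4,5,6,7}  (accept=1 in)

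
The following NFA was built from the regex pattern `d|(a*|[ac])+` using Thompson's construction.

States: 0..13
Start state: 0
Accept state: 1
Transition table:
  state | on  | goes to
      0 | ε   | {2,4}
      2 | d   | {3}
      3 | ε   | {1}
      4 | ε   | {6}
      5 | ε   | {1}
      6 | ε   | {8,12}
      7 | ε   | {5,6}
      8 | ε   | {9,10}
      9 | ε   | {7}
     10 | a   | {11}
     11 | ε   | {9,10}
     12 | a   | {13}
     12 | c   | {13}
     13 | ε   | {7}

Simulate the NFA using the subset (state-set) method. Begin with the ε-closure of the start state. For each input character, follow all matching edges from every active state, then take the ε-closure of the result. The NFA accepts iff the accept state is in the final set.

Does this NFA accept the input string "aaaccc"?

S₀ = ε-closure({0}) = {0,1,2,4,5,6,7,8,9,10,12}
'a' @ 1: {1,5,6,7,8,9,10,11,12,13}  ✓accept
'a' @ 2: {1,5,6,7,8,9,10,11,12,13}  ✓accept
'a' @ 3: {1,5,6,7,8,9,10,11,12,13}  ✓accept
'c' @ 4: {1,5,6,7,8,9,10,12,13}  ✓accept
'c' @ 5: {1,5,6,7,8,9,10,12,13}  ✓accept
'c' @ 6: {1,5,6,7,8,9,10,12,13}  ✓accept
after full input: {1,5,6,7,8,9,10,12,13}  (accept=1 in)

Answer: ACCEPT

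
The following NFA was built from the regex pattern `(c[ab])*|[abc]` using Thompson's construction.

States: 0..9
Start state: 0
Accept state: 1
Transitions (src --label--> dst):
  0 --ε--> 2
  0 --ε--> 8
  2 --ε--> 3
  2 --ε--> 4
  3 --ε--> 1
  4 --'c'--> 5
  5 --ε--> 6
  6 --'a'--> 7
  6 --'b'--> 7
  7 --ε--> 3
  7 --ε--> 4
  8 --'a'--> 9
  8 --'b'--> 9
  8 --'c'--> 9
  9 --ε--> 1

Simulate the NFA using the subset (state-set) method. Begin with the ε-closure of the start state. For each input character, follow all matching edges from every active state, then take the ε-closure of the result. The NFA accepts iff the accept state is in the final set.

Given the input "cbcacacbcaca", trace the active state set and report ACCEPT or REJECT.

initial (ε-close {0}): {0,1,2,3,4,8}
'c' @ 1: {1,5,6,9}  [accepting]
'b' @ 2: {1,3,4,7}  [accepting]
'c' @ 3: {5,6}
'a' @ 4: {1,3,4,7}  [accepting]
'c' @ 5: {5,6}
'a' @ 6: {1,3,4,7}  [accepting]
'c' @ 7: {5,6}
'b' @ 8: {1,3,4,7}  [accepting]
'c' @ 9: {5,6}
'a' @ 10: {1,3,4,7}  [accepting]
'c' @ 11: {5,6}
'a' @ 12: {1,3,4,7}  [accepting]
after full input: {1,3,4,7}  (accept=1 in)

Answer: ACCEPT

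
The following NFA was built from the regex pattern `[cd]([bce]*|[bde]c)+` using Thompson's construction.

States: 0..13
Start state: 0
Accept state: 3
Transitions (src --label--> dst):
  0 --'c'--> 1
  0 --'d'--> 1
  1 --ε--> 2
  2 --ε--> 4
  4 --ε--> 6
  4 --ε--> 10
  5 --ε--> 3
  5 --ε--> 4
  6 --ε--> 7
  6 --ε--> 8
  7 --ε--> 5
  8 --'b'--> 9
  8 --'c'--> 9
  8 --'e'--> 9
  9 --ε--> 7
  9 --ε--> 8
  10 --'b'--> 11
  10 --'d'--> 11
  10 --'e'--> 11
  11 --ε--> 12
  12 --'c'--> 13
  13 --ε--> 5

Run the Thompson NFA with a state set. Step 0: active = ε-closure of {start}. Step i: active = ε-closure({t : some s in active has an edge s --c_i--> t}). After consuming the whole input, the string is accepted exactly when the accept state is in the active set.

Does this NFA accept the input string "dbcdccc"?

Answer: ACCEPT

Trace:
S₀ = ε-closure({0}) = {0}
'd' @ 1: {1,2,3,4,5,6,7,8,10}  (accept∈set)
'b' @ 2: {3,4,5,6,7,8,9,10,11,12}  (accept∈set)
'c' @ 3: {3,4,5,6,7,8,9,10,13}  (accept∈set)
'd' @ 4: {11,12}
'c' @ 5: {3,4,5,6,7,8,10,13}  (accept∈set)
'c' @ 6: {3,4,5,6,7,8,9,10}  (accept∈set)
'c' @ 7: {3,4,5,6,7,8,9,10}  (accept∈set)
after full input: {3,4,5,6,7,8,9,10}  (accept=3 in)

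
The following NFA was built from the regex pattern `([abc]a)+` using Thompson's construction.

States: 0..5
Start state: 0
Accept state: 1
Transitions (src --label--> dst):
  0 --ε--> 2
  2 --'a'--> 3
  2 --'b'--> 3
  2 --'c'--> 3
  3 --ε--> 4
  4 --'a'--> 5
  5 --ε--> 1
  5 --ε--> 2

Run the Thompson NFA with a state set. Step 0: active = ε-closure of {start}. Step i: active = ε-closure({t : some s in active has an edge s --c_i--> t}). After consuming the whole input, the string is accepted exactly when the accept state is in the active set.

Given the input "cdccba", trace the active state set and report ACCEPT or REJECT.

Answer: REJECT

Derivation:
start: ε-closure({0}) = {0,2}
'c' @ 1: {3,4}
'd' @ 2: {}  — state set empty
rest 'ccba' ignored (set empty)
final: {}; accept 1 not in set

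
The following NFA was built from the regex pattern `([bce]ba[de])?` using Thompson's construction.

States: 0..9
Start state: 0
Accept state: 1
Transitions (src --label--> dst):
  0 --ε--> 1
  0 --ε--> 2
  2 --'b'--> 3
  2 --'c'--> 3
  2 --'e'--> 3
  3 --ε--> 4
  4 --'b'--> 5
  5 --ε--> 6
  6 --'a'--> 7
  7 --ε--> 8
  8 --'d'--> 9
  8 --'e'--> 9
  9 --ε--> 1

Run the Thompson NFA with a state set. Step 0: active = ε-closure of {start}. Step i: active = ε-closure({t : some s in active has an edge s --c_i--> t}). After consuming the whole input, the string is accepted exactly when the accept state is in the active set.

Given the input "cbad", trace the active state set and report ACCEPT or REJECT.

Answer: ACCEPT

Derivation:
S₀ = ε-closure({0}) = {0,1,2}
'c' @ 1: {3,4}
'b' @ 2: {5,6}
'a' @ 3: {7,8}
'd' @ 4: {1,9}  [accepting]
final: {1,9}; accept 1 in set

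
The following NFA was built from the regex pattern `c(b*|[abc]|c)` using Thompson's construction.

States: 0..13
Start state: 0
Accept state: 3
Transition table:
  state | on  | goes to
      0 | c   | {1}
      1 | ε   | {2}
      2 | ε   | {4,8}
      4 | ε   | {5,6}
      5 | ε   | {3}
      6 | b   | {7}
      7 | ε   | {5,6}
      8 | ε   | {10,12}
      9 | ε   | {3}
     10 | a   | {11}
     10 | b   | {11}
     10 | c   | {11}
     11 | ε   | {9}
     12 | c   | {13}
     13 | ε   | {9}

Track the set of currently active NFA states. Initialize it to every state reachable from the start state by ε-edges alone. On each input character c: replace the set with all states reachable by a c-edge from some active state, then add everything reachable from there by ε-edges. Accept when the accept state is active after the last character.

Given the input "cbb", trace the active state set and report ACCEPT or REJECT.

start: ε-closure({0}) = {0}
'c' @ 1: {1,2,3,4,5,6,8,10,12}  (accept∈set)
'b' @ 2: {3,5,6,7,9,11}  (accept∈set)
'b' @ 3: {3,5,6,7}  (accept∈set)
final: {3,5,6,7}; accept 3 in set

Answer: ACCEPT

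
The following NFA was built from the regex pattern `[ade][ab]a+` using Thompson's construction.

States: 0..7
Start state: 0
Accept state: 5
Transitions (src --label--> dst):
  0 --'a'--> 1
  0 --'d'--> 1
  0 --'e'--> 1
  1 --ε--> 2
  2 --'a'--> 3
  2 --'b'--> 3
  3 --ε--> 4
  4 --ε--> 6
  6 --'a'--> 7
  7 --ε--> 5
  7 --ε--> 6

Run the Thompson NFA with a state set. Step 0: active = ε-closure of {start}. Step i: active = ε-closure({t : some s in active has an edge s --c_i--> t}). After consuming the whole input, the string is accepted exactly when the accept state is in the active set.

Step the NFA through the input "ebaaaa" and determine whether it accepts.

initial (ε-close {0}): {0}
'e' @ 1: {1,2}
'b' @ 2: {3,4,6}
'a' @ 3: {5,6,7}  (accept∈set)
'a' @ 4: {5,6,7}  (accept∈set)
'a' @ 5: {5,6,7}  (accept∈set)
'a' @ 6: {5,6,7}  (accept∈set)
end set {5,6,7} — state 5 in

Answer: ACCEPT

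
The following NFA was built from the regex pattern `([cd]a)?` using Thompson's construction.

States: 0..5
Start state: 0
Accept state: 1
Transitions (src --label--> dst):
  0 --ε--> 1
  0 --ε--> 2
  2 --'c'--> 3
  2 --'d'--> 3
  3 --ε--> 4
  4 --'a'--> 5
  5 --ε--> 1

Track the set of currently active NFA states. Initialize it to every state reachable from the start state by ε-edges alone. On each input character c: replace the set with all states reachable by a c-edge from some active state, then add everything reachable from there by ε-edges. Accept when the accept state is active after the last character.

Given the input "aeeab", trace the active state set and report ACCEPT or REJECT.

S₀ = ε-closure({0}) = {0,1,2}
'a' @ 1: {}  — no active states
rest 'eeab' ignored (set empty)
end set {} — state 1 not in

Answer: REJECT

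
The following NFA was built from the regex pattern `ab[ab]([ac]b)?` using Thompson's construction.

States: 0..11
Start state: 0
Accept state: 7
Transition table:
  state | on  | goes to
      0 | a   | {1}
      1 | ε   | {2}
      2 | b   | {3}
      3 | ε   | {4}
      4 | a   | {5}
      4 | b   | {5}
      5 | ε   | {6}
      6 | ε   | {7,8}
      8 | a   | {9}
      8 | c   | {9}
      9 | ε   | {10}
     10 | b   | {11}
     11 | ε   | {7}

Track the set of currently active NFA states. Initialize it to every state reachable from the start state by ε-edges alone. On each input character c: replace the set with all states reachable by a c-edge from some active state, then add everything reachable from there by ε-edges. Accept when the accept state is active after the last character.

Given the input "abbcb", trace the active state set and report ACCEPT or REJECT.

Answer: ACCEPT

Steps:
initial (ε-close {0}): {0}
'a' @ 1: {1,2}
'b' @ 2: {3,4}
'b' @ 3: {5,6,7,8}  [accepting]
'c' @ 4: {9,10}
'b' @ 5: {7,11}  [accepting]
after full input: {7,11}  (accept=7 in)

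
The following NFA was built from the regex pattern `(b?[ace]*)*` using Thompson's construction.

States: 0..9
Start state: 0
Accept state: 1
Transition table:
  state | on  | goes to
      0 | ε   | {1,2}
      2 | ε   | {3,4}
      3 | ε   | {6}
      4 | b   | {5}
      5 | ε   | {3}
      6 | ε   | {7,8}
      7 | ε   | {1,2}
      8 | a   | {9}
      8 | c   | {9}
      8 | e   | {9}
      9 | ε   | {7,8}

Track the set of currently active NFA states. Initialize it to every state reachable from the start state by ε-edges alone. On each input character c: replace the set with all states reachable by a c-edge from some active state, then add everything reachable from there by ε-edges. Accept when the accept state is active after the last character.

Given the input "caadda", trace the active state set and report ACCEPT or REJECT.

S₀ = ε-closure({0}) = {0,1,2,3,4,6,7,8}
'c' @ 1: {1,2,3,4,6,7,8,9}  (accept∈set)
'a' @ 2: {1,2,3,4,6,7,8,9}  (accept∈set)
'a' @ 3: {1,2,3,4,6,7,8,9}  (accept∈set)
'd' @ 4: {}  — dead — no transitions
rest 'da' ignored (set empty)
after full input: {}  (accept=1 not in)

Answer: REJECT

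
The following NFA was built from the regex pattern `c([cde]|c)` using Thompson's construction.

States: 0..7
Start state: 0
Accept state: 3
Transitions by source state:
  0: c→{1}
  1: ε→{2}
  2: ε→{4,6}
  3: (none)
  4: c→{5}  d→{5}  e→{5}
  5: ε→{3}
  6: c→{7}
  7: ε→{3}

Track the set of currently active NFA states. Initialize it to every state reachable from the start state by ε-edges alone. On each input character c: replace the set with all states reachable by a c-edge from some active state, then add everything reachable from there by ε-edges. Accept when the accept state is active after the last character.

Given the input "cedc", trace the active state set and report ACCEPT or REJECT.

Answer: REJECT

Trace:
S₀ = ε-closure({0}) = {0}
'c' @ 1: {1,2,4,6}
'e' @ 2: {3,5}  (accept∈set)
'd' @ 3: {}  — dead — no transitions
rest 'c' ignored (set empty)
after full input: {}  (accept=3 not in)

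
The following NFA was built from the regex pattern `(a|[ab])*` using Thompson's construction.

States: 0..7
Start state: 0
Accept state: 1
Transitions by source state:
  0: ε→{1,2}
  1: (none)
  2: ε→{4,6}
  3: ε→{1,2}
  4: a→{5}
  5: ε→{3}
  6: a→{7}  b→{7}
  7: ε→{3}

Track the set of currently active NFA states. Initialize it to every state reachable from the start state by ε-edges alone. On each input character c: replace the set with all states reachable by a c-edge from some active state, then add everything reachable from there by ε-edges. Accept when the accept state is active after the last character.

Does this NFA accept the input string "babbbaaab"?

initial (ε-close {0}): {0,1,2,4,6}
'b' @ 1: {1,2,3,4,6,7}  (accept∈set)
'a' @ 2: {1,2,3,4,5,6,7}  (accept∈set)
'b' @ 3: {1,2,3,4,6,7}  (accept∈set)
'b' @ 4: {1,2,3,4,6,7}  (accept∈set)
'b' @ 5: {1,2,3,4,6,7}  (accept∈set)
'a' @ 6: {1,2,3,4,5,6,7}  (accept∈set)
'a' @ 7: {1,2,3,4,5,6,7}  (accept∈set)
'a' @ 8: {1,2,3,4,5,6,7}  (accept∈set)
'b' @ 9: {1,2,3,4,6,7}  (accept∈set)
end set {1,2,3,4,6,7} — state 1 in

Answer: ACCEPT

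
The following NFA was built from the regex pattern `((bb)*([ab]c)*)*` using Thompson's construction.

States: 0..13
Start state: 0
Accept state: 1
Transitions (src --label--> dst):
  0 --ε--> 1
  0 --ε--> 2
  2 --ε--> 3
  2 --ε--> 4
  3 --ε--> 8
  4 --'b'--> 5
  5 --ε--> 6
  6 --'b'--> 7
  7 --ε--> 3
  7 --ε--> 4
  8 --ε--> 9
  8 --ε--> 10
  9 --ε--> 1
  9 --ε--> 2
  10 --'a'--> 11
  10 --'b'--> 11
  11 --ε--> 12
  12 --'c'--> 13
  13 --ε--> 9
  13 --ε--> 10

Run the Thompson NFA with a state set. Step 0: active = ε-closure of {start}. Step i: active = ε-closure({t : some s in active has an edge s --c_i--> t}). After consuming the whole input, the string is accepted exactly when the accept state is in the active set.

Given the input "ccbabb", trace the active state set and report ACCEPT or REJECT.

Answer: REJECT

Steps:
S₀ = ε-closure({0}) = {0,1,2,3,4,8,9,10}
'c' @ 1: {}  — dead — no transitions
rest 'cbabb' ignored (set empty)
after full input: {}  (accept=1 not in)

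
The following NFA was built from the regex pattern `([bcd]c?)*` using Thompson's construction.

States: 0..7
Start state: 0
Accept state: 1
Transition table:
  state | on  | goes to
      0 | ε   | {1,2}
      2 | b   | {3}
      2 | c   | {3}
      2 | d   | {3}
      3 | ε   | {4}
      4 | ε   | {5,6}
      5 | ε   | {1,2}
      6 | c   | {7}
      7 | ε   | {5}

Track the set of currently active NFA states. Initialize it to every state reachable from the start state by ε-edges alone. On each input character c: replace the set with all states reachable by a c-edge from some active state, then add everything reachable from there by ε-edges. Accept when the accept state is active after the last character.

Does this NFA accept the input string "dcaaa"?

Answer: REJECT

Trace:
S₀ = ε-closure({0}) = {0,1,2}
'd' @ 1: {1,2,3,4,5,6}  (accept∈set)
'c' @ 2: {1,2,3,4,5,6,7}  (accept∈set)
'a' @ 3: {}  — dead — no transitions
rest 'aa' ignored (set empty)
after full input: {}  (accept=1 not in)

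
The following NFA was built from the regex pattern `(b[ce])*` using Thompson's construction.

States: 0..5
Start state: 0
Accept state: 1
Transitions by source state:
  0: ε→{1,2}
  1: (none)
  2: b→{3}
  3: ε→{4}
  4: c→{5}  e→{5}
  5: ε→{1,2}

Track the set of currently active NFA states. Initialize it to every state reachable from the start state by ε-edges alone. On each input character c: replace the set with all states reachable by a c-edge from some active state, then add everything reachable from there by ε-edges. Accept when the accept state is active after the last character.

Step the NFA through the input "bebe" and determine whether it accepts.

Answer: ACCEPT

Trace:
initial (ε-close {0}): {0,1,2}
'b' @ 1: {3,4}
'e' @ 2: {1,2,5}  [accepting]
'b' @ 3: {3,4}
'e' @ 4: {1,2,5}  [accepting]
final: {1,2,5}; accept 1 in set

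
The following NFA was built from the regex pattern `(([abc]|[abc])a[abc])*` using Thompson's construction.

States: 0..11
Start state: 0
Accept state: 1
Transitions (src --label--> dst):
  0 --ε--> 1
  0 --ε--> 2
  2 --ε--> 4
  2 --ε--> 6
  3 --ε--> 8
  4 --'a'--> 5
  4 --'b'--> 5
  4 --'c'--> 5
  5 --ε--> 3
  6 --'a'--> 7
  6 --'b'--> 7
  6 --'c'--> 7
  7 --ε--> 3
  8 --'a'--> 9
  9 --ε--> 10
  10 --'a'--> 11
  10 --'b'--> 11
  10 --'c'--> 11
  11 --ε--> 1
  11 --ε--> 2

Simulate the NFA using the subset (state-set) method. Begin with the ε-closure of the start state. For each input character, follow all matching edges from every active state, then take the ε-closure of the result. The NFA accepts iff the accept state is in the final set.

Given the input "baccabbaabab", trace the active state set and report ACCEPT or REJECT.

S₀ = ε-closure({0}) = {0,1,2,4,6}
'b' @ 1: {3,5,7,8}
'a' @ 2: {9,10}
'c' @ 3: {1,2,4,6,11}  (accept∈set)
'c' @ 4: {3,5,7,8}
'a' @ 5: {9,10}
'b' @ 6: {1,2,4,6,11}  (accept∈set)
'b' @ 7: {3,5,7,8}
'a' @ 8: {9,10}
'a' @ 9: {1,2,4,6,11}  (accept∈set)
'b' @ 10: {3,5,7,8}
'a' @ 11: {9,10}
'b' @ 12: {1,2,4,6,11}  (accept∈set)
end set {1,2,4,6,11} — state 1 in

Answer: ACCEPT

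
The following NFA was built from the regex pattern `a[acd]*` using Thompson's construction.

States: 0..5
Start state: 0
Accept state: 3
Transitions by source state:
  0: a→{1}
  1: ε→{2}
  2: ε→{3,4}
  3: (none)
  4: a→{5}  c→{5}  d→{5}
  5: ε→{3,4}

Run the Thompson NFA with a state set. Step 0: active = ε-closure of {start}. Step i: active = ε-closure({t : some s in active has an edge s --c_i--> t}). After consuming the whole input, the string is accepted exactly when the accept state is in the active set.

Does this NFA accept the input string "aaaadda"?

Answer: ACCEPT

Trace:
initial (ε-close {0}): {0}
'a' @ 1: {1,2,3,4}  ✓accept
'a' @ 2: {3,4,5}  ✓accept
'a' @ 3: {3,4,5}  ✓accept
'a' @ 4: {3,4,5}  ✓accept
'd' @ 5: {3,4,5}  ✓accept
'd' @ 6: {3,4,5}  ✓accept
'a' @ 7: {3,4,5}  ✓accept
end set {3,4,5} — state 3 in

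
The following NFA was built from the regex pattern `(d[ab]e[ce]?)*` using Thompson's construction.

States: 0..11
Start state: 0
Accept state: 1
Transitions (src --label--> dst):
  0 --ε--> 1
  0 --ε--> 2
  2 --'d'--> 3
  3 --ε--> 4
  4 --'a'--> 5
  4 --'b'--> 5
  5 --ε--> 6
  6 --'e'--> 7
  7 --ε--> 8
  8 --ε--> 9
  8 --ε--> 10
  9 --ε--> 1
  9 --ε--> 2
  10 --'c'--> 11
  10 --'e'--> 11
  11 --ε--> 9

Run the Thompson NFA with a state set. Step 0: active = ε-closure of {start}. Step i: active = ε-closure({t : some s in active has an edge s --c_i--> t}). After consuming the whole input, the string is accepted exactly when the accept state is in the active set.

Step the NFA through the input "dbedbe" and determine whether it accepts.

S₀ = ε-closure({0}) = {0,1,2}
'd' @ 1: {3,4}
'b' @ 2: {5,6}
'e' @ 3: {1,2,7,8,9,10}  ✓accept
'd' @ 4: {3,4}
'b' @ 5: {5,6}
'e' @ 6: {1,2,7,8,9,10}  ✓accept
end set {1,2,7,8,9,10} — state 1 in

Answer: ACCEPT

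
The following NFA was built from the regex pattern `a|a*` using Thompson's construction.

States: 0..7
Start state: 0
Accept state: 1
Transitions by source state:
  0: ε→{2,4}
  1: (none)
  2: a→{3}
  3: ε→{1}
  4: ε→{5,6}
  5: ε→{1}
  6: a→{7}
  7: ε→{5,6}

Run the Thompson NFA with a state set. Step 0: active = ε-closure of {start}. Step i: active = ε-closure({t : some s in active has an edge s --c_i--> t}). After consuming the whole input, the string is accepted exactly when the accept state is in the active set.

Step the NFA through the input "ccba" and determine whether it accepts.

start: ε-closure({0}) = {0,1,2,4,5,6}
'c' @ 1: {}  — dead — no transitions
rest 'cba' ignored (set empty)
end set {} — state 1 not in

Answer: REJECT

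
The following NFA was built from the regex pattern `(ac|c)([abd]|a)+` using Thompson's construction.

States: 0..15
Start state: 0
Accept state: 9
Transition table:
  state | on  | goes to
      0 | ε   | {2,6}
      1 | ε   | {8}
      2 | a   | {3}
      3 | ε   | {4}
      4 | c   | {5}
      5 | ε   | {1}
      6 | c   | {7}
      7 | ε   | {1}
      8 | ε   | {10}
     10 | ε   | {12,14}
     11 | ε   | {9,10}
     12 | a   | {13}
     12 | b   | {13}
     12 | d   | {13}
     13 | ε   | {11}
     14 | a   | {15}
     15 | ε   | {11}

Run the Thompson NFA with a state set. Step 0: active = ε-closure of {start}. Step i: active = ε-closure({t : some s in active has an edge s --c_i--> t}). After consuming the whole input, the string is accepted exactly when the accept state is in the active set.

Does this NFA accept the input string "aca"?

initial (ε-close {0}): {0,2,6}
'a' @ 1: {3,4}
'c' @ 2: {1,5,8,10,12,14}
'a' @ 3: {9,10,11,12,13,14,15}  (accept∈set)
end set {9,10,11,12,13,14,15} — state 9 in

Answer: ACCEPT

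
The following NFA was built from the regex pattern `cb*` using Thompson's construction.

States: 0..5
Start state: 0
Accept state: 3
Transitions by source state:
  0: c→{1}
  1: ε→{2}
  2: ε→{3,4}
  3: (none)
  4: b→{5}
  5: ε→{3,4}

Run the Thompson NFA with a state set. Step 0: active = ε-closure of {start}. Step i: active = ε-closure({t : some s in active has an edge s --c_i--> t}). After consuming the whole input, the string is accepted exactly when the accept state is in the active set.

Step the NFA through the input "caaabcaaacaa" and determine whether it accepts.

initial (ε-close {0}): {0}
'c' @ 1: {1,2,3,4}  ✓accept
'a' @ 2: {}  — no active states
rest 'aabcaaacaa' ignored (set empty)
end set {} — state 3 not in

Answer: REJECT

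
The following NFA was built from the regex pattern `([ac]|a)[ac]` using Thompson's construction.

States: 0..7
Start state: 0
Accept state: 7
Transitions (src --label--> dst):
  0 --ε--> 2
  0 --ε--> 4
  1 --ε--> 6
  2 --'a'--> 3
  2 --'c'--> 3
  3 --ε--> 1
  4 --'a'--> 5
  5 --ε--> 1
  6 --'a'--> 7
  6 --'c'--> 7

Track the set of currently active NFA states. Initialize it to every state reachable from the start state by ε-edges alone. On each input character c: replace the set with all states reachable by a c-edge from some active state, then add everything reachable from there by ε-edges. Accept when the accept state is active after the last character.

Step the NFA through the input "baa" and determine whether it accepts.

initial (ε-close {0}): {0,2,4}
'b' @ 1: {}  — state set empty
rest 'aa' ignored (set empty)
end set {} — state 7 not in

Answer: REJECT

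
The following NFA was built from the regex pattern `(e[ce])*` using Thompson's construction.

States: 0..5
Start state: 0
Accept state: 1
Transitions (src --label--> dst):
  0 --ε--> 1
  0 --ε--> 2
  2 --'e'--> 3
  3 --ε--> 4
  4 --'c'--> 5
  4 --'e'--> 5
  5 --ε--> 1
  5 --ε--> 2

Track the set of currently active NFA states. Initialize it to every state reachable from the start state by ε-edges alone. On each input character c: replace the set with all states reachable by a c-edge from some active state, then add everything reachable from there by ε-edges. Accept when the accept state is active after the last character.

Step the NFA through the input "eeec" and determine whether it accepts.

initial (ε-close {0}): {0,1,2}
'e' @ 1: {3,4}
'e' @ 2: {1,2,5}  ✓accept
'e' @ 3: {3,4}
'c' @ 4: {1,2,5}  ✓accept
after full input: {1,2,5}  (accept=1 in)

Answer: ACCEPT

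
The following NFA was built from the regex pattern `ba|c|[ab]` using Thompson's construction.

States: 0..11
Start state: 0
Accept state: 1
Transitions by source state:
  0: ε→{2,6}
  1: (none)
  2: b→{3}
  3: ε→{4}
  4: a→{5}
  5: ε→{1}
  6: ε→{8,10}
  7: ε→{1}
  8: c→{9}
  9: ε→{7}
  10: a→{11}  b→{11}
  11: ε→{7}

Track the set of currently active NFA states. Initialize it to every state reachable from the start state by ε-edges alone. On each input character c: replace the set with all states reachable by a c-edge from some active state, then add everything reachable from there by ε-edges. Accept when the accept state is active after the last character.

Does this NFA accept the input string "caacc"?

S₀ = ε-closure({0}) = {0,2,6,8,10}
'c' @ 1: {1,7,9}  ✓accept
'a' @ 2: {}  — no active states
rest 'acc' ignored (set empty)
final: {}; accept 1 not in set

Answer: REJECT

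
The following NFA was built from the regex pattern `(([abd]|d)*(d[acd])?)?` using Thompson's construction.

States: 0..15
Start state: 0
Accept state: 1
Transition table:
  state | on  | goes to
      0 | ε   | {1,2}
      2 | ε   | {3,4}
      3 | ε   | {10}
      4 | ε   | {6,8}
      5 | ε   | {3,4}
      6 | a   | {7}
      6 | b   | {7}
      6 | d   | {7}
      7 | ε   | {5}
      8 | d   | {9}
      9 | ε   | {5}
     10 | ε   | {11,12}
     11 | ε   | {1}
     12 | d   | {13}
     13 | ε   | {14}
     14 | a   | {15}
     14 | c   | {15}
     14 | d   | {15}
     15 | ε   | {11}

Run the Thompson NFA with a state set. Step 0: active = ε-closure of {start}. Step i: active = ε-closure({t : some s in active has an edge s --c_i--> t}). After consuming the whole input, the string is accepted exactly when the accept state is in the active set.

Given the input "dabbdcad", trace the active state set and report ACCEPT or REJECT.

Answer: REJECT

Trace:
initial (ε-close {0}): {0,1,2,3,4,6,8,10,11,12}
'd' @ 1: {1,3,4,5,6,7,8,9,10,11,12,13,14}  ✓accept
'a' @ 2: {1,3,4,5,6,7,8,10,11,12,15}  ✓accept
'b' @ 3: {1,3,4,5,6,7,8,10,11,12}  ✓accept
'b' @ 4: {1,3,4,5,6,7,8,10,11,12}  ✓accept
'd' @ 5: {1,3,4,5,6,7,8,9,10,11,12,13,14}  ✓accept
'c' @ 6: {1,11,15}  ✓accept
'a' @ 7: {}  — no active states
rest 'd' ignored (set empty)
after full input: {}  (accept=1 not in)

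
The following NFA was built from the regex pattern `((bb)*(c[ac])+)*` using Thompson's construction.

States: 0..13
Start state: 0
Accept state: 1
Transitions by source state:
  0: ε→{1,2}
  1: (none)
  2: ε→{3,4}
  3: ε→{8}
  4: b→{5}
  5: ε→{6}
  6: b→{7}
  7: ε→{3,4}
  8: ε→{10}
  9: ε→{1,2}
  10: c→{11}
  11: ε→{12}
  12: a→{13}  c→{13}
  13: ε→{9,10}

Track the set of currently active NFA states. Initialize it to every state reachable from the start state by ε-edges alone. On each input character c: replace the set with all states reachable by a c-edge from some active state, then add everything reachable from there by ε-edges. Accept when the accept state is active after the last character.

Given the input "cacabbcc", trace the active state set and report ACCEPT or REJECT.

S₀ = ε-closure({0}) = {0,1,2,3,4,8,10}
'c' @ 1: {11,12}
'a' @ 2: {1,2,3,4,8,9,10,13}  (accept∈set)
'c' @ 3: {11,12}
'a' @ 4: {1,2,3,4,8,9,10,13}  (accept∈set)
'b' @ 5: {5,6}
'b' @ 6: {3,4,7,8,10}
'c' @ 7: {11,12}
'c' @ 8: {1,2,3,4,8,9,10,13}  (accept∈set)
final: {1,2,3,4,8,9,10,13}; accept 1 in set

Answer: ACCEPT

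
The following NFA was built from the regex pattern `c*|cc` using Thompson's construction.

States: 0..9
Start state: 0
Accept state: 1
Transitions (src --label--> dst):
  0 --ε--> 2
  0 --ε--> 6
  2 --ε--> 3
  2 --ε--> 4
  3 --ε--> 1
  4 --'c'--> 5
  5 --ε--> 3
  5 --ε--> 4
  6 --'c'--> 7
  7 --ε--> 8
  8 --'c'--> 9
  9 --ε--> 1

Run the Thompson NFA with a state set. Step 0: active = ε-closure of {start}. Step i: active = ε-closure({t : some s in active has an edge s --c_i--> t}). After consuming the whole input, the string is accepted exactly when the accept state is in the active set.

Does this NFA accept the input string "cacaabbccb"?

start: ε-closure({0}) = {0,1,2,3,4,6}
'c' @ 1: {1,3,4,5,7,8}  (accept∈set)
'a' @ 2: {}  — state set empty
rest 'caabbccb' ignored (set empty)
end set {} — state 1 not in

Answer: REJECT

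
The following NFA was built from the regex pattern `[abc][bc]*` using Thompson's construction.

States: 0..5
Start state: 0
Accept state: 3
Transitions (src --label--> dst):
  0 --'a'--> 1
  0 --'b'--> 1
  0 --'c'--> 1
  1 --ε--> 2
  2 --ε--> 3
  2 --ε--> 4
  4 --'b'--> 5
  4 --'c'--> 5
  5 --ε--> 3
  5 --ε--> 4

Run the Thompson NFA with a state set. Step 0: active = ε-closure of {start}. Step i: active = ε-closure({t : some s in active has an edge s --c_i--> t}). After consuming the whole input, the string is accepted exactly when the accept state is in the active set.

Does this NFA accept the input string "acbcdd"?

Answer: REJECT

Steps:
S₀ = ε-closure({0}) = {0}
'a' @ 1: {1,2,3,4}  (accept∈set)
'c' @ 2: {3,4,5}  (accept∈set)
'b' @ 3: {3,4,5}  (accept∈set)
'c' @ 4: {3,4,5}  (accept∈set)
'd' @ 5: {}  — dead — no transitions
rest 'd' ignored (set empty)
final: {}; accept 3 not in set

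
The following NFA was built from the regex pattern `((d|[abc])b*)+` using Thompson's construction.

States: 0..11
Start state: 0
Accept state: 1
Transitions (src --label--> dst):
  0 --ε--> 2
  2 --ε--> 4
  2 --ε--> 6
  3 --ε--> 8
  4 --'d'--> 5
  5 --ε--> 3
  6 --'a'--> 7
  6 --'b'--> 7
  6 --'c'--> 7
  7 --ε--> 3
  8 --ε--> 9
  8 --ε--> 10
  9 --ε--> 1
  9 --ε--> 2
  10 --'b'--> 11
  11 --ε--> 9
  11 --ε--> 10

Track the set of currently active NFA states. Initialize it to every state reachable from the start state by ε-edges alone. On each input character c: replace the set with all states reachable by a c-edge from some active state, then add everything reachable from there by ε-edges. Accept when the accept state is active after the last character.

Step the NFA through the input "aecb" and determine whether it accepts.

initial (ε-close {0}): {0,2,4,6}
'a' @ 1: {1,2,3,4,6,7,8,9,10}  ✓accept
'e' @ 2: {}  — state set empty
rest 'cb' ignored (set empty)
after full input: {}  (accept=1 not in)

Answer: REJECT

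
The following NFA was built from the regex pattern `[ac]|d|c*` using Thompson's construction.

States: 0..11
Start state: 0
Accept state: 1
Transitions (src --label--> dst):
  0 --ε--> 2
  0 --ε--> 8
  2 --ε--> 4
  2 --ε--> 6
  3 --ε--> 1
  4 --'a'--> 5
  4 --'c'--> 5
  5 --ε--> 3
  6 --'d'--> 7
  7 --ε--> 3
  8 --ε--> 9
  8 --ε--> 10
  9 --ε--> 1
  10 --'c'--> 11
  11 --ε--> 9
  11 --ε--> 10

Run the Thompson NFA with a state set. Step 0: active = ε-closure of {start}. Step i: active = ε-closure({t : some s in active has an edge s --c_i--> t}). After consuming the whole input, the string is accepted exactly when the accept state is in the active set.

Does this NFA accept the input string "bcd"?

start: ε-closure({0}) = {0,1,2,4,6,8,9,10}
'b' @ 1: {}  — dead — no transitions
rest 'cd' ignored (set empty)
after full input: {}  (accept=1 not in)

Answer: REJECT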